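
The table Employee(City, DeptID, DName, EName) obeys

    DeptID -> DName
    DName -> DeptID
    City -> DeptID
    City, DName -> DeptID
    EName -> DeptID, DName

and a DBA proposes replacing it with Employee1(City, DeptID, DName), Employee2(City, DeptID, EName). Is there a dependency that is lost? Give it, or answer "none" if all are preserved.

DeptID → DName lies within Employee1.
DName → DeptID lies within Employee1.
City → DeptID lies within Employee1.
City, DName → DeptID lies within Employee1.
EName → DeptID, DName: restricted closure across fragments reaches DeptID, DName.
Every dependency is enforceable on the fragments, so the decomposition is dependency-preserving.

none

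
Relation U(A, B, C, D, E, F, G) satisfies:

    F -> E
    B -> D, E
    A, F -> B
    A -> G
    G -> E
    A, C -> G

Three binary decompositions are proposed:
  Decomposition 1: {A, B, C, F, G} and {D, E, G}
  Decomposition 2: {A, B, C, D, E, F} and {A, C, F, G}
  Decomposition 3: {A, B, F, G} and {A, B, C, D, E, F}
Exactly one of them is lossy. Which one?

Decomposition 1: common = {G}, closure = {E, G} → lossy.
Decomposition 2: common = {A, C, F}, closure = {A, B, C, D, E, F, G} → lossless.
Decomposition 3: common = {A, B, F}, closure = {A, B, D, E, F, G} → lossless.

Decomposition 1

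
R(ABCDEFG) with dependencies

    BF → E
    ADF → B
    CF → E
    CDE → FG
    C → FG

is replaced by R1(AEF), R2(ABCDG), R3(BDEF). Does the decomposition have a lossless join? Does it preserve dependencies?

Lossless test (chase): applying each FD to every pair of rows produces no changes in the tableau, so no row becomes fully distinguished — the join is lossy.
Dependency preservation: the restricted closure of {ADF} across the fragments never reaches {B}, so ADF → B cannot be enforced without a join — not preserved.

lossy and not dependency-preserving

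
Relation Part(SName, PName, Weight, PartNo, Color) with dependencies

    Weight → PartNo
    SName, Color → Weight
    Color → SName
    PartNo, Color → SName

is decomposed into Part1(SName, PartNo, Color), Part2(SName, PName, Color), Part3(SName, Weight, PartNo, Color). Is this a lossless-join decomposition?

Yes

Chase test. Columns are SName, PName, Weight, PartNo, Color; row i has aⱼ where attribute j ∈ Parti, else bᵢⱼ.
Initial tableau (one row per fragment):
  row 1: a1 b12 b13 a4 a5
  row 2: a1 a2 b23 b24 a5
  row 3: a1 b32 a3 a4 a5
Rows 1 and 2 agree on SName, Color; apply SName, Color→Weight and equate their Weight entries.
Rows 1 and 3 agree on SName, Color; apply SName, Color→Weight and equate their Weight entries.
Rows 1 and 2 agree on Weight; apply Weight→PartNo and equate their PartNo entries.
Row 2 is now all distinguished symbols — the join is lossless.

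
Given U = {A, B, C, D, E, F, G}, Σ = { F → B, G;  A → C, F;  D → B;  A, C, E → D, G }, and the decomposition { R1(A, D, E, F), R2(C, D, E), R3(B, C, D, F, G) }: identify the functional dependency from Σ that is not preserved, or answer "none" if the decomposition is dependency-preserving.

Check A → C, F: no single fragment contains all of {A, C, F}, and the restricted closure of {A} across the fragments never reaches {C, F}.
F → B, G is preserved.
D → B is preserved.
A, C, E → D, G is preserved.

A → C, F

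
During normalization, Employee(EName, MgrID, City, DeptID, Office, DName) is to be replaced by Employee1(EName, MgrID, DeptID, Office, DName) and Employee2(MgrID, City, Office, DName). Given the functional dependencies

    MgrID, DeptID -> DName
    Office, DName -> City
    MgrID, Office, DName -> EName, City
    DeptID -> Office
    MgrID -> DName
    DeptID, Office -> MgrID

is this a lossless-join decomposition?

Yes

Common attributes: Employee1 ∩ Employee2 = {MgrID, Office, DName}.
Closure of {MgrID, Office, DName}: Office, DName → City applies, adding City; MgrID, Office, DName → EName, City applies, adding EName. So (MgrID, Office, DName)⁺ = {EName, MgrID, City, Office, DName}.
This closure contains every attribute of Employee2, so Employee1 ∩ Employee2 → Employee2. The join is lossless.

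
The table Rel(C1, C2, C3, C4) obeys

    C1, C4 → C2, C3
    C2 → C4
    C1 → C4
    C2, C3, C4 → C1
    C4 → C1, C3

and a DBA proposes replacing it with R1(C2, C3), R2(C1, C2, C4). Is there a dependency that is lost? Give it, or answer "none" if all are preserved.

none

C1, C4 → C2, C3: restricted closure across fragments reaches C2, C3.
C2 → C4 lies within R2.
C1 → C4 lies within R2.
C2, C3, C4 → C1: restricted closure across fragments reaches C1.
C4 → C1, C3: restricted closure across fragments reaches C1, C3.
Every dependency is enforceable on the fragments, so the decomposition is dependency-preserving.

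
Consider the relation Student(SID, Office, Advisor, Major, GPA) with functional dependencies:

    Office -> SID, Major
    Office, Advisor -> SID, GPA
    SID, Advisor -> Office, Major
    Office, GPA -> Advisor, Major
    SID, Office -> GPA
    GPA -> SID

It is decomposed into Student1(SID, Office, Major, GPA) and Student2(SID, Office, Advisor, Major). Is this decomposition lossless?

Common attributes: Student1 ∩ Student2 = {SID, Office, Major}.
Closure of {SID, Office, Major}: SID, Office → GPA applies, adding GPA; Office, GPA → Advisor, Major applies, adding Advisor. So (SID, Office, Major)⁺ = {SID, Office, Advisor, Major, GPA}.
This closure contains every attribute of Student1, so Student1 ∩ Student2 → Student1. The join is lossless.

Yes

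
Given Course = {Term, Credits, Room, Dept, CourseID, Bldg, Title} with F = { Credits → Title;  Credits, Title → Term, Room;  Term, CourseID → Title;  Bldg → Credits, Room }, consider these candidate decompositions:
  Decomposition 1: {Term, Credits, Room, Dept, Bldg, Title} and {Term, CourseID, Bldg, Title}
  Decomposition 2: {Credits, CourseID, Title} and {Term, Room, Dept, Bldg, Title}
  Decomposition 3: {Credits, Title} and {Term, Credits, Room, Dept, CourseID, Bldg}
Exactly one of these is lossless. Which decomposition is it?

Decomposition 1: common = {Term, Bldg, Title}, closure = {Term, Credits, Room, Bldg, Title} → lossy.
Decomposition 2: common = {Title}, closure = {Title} → lossy.
Decomposition 3: common = {Credits}, closure = {Term, Credits, Room, Title} → lossless.

Decomposition 3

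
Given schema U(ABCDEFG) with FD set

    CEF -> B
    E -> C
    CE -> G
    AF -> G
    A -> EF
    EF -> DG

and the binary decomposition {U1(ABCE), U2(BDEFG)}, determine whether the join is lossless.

Common attributes: U1 ∩ U2 = {BE}.
Closure of {BE}: E → C applies, adding C; CE → G applies, adding G. So (BE)⁺ = {BCEG}.
The closure contains neither all of U1 = {ABCE} nor all of U2 = {BDEFG}, so the common attributes are not a superkey of either fragment. The join is lossy.

No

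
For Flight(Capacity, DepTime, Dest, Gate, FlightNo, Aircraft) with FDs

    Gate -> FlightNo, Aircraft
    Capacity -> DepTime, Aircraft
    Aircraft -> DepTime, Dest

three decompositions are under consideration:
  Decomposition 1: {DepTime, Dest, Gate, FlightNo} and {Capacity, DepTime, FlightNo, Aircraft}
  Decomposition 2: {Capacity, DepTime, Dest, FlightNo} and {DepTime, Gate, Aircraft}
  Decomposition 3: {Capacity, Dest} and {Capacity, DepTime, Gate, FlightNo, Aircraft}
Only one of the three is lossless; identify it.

Decomposition 3

Decomposition 1: common = {DepTime, FlightNo}, closure = {DepTime, FlightNo} → lossy.
Decomposition 2: common = {DepTime}, closure = {DepTime} → lossy.
Decomposition 3: common = {Capacity}, closure = {Capacity, DepTime, Dest, Aircraft} → lossless.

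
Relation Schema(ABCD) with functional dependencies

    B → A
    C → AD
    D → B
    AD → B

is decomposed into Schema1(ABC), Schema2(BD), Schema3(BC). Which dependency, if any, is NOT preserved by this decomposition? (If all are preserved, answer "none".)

Check C → AD: no single fragment contains all of {ACD}, and the restricted closure of {C} across the fragments never reaches {AD}.
B → A is preserved.
D → B is preserved.
AD → B is preserved.

C → AD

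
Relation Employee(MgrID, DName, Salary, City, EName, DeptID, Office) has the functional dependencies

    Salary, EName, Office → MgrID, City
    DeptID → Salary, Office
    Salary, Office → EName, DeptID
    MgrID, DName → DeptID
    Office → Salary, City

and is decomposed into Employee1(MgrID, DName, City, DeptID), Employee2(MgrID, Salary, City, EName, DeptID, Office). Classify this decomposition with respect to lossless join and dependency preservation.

lossless and dependency-preserving

Lossless test: (MgrID, City, DeptID)⁺ = {MgrID, Salary, City, EName, DeptID, Office}, which contains all of one fragment — lossless.
Dependency preservation: every FD's attributes lie within a single fragment, so each can be enforced locally — preserved.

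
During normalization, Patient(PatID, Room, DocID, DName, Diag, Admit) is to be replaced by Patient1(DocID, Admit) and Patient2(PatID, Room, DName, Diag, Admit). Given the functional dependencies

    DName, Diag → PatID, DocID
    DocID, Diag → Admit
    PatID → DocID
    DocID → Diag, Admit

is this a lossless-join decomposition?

No

Common attributes: Patient1 ∩ Patient2 = {Admit}.
No dependency enlarges {Admit}, so (Admit)⁺ = {Admit}.
The closure contains neither all of Patient1 = {DocID, Admit} nor all of Patient2 = {PatID, Room, DName, Diag, Admit}, so the common attributes are not a superkey of either fragment. The join is lossy.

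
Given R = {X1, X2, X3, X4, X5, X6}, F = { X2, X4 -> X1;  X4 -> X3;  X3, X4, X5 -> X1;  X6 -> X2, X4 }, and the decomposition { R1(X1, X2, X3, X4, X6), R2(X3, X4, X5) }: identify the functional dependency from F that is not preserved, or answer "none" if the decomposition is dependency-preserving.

Check X3, X4, X5 → X1: no single fragment contains all of {X1, X3, X4, X5}, and the restricted closure of {X3, X4, X5} across the fragments never reaches {X1}.
X2, X4 → X1 is preserved.
X4 → X3 is preserved.
X6 → X2, X4 is preserved.

X3, X4, X5 -> X1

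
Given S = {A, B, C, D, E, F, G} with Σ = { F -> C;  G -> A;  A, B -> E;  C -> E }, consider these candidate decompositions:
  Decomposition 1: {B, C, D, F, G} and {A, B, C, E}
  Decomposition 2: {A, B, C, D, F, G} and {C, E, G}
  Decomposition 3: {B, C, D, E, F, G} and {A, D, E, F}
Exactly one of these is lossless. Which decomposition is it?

Decomposition 2

Decomposition 1: common = {B, C}, closure = {B, C, E} → lossy.
Decomposition 2: common = {C, G}, closure = {A, C, E, G} → lossless.
Decomposition 3: common = {D, E, F}, closure = {C, D, E, F} → lossy.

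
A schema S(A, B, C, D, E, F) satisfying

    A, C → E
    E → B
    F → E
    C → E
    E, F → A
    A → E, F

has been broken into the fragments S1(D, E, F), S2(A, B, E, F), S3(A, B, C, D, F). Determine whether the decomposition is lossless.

Yes

Chase test. Columns are A, B, C, D, E, F; row i has aⱼ where attribute j ∈ Si, else bᵢⱼ.
Initial tableau (one row per fragment):
  row 1: b11 b12 b13 a4 a5 a6
  row 2: a1 a2 b23 b24 a5 a6
  row 3: a1 a2 a3 a4 b35 a6
Rows 1 and 2 agree on E; apply E→B and equate their B entries.
Rows 1 and 3 agree on F; apply F→E and equate their E entries.
Rows 1 and 2 agree on E, F; apply E, F→A and equate their A entries.
Row 3 is now all distinguished symbols — the join is lossless.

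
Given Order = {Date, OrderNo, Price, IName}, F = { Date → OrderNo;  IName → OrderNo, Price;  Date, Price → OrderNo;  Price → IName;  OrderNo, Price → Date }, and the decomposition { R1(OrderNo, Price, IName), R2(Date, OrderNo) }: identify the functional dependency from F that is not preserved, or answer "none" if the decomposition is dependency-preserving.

Check OrderNo, Price → Date: no single fragment contains all of {Date, OrderNo, Price}, and the restricted closure of {OrderNo, Price} across the fragments never reaches {Date}.
Date → OrderNo is preserved.
IName → OrderNo, Price is preserved.
Date, Price → OrderNo is preserved.
Price → IName is preserved.

OrderNo, Price → Date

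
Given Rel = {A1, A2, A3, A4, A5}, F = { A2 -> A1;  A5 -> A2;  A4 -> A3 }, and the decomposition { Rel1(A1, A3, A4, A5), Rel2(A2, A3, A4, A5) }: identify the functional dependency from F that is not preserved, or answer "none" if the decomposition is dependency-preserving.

Check A2 → A1: no single fragment contains all of {A1, A2}, and the restricted closure of {A2} across the fragments never reaches {A1}.
A5 → A2 is preserved.
A4 → A3 is preserved.

A2 -> A1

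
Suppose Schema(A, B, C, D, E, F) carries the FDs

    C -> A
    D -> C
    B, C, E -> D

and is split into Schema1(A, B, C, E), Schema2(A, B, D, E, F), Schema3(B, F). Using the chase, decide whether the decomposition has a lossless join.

No

Chase test. Columns are A, B, C, D, E, F; row i has aⱼ where attribute j ∈ Schemai, else bᵢⱼ.
Initial tableau (one row per fragment):
  row 1: a1 a2 a3 b14 a5 b16
  row 2: a1 a2 b23 a4 a5 a6
  row 3: b31 a2 b33 b34 b35 a6
No row becomes fully distinguished — the join is lossy.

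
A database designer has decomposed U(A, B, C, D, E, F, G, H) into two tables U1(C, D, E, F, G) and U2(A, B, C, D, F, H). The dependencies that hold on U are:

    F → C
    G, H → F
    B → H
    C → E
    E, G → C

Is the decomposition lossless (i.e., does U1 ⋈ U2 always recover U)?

No

Common attributes: U1 ∩ U2 = {C, D, F}.
Closure of {C, D, F}: C → E applies, adding E. So (C, D, F)⁺ = {C, D, E, F}.
The closure contains neither all of U1 = {C, D, E, F, G} nor all of U2 = {A, B, C, D, F, H}, so the common attributes are not a superkey of either fragment. The join is lossy.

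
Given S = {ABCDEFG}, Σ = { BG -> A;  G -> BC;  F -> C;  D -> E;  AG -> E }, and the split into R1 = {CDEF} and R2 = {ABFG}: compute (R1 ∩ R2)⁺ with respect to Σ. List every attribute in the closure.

R1 ∩ R2 = {F}.
F → C applies, adding C
Closure: {CF}.

CF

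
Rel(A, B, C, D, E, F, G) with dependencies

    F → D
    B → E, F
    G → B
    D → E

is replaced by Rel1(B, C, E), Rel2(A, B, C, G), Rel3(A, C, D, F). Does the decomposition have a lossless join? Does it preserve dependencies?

Lossless test (chase): Rows 1 and 2 agree on B; apply B→E, F and equate their E, F entries. Rows 1 and 2 agree on F; apply F→D and equate their D entries. No row becomes fully distinguished — the join is lossy.
Dependency preservation: the restricted closure of {B} across the fragments never reaches {E, F}, so B → E, F cannot be enforced without a join — not preserved.

lossy and not dependency-preserving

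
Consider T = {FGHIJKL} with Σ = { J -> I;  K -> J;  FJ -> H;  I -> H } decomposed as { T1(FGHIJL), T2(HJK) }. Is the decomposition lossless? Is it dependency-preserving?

Lossless test: (HJ)⁺ = {HIJ}, which is a superkey of neither fragment — lossy.
Dependency preservation: every FD's attributes lie within a single fragment, so each can be enforced locally — preserved.

lossy but dependency-preserving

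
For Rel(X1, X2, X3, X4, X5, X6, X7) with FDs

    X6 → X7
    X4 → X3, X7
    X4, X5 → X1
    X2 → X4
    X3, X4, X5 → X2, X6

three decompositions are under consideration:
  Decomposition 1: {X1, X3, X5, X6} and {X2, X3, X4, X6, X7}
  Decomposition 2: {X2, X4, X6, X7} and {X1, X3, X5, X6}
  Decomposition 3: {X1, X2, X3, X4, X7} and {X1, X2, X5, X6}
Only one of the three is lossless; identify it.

Decomposition 3

Decomposition 1: common = {X3, X6}, closure = {X3, X6, X7} → lossy.
Decomposition 2: common = {X6}, closure = {X6, X7} → lossy.
Decomposition 3: common = {X1, X2}, closure = {X1, X2, X3, X4, X7} → lossless.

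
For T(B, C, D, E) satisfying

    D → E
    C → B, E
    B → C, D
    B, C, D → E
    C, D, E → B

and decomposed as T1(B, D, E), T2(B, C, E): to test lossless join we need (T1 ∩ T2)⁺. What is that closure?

B, C, D, E

T1 ∩ T2 = {B, E}.
B → C, D applies, adding C, D
Closure: {B, C, D, E}.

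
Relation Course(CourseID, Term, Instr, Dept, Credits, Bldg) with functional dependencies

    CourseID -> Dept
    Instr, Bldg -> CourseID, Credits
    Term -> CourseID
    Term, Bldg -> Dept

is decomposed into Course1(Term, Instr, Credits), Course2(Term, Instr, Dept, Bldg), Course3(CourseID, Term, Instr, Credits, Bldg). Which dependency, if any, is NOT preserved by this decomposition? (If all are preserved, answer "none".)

Check CourseID → Dept: no single fragment contains all of {CourseID, Dept}, and the restricted closure of {CourseID} across the fragments never reaches {Dept}.
Instr, Bldg → CourseID, Credits is preserved.
Term → CourseID is preserved.
Term, Bldg → Dept is preserved.

CourseID -> Dept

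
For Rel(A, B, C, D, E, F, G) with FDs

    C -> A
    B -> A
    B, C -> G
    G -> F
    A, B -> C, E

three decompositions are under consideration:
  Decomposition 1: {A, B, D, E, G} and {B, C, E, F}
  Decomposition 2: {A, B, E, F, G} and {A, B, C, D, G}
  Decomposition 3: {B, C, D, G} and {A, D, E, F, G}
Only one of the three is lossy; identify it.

Decomposition 3

Decomposition 1: common = {B, E}, closure = {A, B, C, E, F, G} → lossless.
Decomposition 2: common = {A, B, G}, closure = {A, B, C, E, F, G} → lossless.
Decomposition 3: common = {D, G}, closure = {D, F, G} → lossy.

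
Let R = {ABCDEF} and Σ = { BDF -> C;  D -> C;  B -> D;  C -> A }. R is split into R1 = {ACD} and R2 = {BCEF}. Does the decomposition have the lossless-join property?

Common attributes: R1 ∩ R2 = {C}.
Closure of {C}: C → A applies, adding A. So (C)⁺ = {AC}.
The closure contains neither all of R1 = {ACD} nor all of R2 = {BCEF}, so the common attributes are not a superkey of either fragment. The join is lossy.

No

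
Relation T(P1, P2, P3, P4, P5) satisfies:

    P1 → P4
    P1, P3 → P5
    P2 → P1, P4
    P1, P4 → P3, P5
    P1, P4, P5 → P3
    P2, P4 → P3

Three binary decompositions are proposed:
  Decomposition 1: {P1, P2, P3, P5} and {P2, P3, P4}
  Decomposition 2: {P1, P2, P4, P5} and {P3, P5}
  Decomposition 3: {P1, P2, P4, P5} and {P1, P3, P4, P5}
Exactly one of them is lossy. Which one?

Decomposition 1: common = {P2, P3}, closure = {P1, P2, P3, P4, P5} → lossless.
Decomposition 2: common = {P5}, closure = {P5} → lossy.
Decomposition 3: common = {P1, P4, P5}, closure = {P1, P3, P4, P5} → lossless.

Decomposition 2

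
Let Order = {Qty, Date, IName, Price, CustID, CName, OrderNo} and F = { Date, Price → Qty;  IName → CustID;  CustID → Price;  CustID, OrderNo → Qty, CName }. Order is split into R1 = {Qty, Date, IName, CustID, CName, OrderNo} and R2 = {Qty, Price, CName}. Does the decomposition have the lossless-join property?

Common attributes: R1 ∩ R2 = {Qty, CName}.
No dependency enlarges {Qty, CName}, so (Qty, CName)⁺ = {Qty, CName}.
The closure contains neither all of R1 = {Qty, Date, IName, CustID, CName, OrderNo} nor all of R2 = {Qty, Price, CName}, so the common attributes are not a superkey of either fragment. The join is lossy.

No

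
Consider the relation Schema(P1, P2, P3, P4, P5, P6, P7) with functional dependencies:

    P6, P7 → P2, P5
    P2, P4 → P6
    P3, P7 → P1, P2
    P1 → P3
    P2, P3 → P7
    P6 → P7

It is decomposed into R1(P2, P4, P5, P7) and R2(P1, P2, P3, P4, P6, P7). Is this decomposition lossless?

Yes

Common attributes: R1 ∩ R2 = {P2, P4, P7}.
Closure of {P2, P4, P7}: P2, P4 → P6 applies, adding P6; P6, P7 → P2, P5 applies, adding P5. So (P2, P4, P7)⁺ = {P2, P4, P5, P6, P7}.
This closure contains every attribute of R1, so R1 ∩ R2 → R1. The join is lossless.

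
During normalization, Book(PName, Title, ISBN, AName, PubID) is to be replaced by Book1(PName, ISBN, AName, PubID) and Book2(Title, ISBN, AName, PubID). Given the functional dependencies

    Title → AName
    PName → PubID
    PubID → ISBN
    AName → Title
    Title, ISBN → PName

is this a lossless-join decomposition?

Common attributes: Book1 ∩ Book2 = {ISBN, AName, PubID}.
Closure of {ISBN, AName, PubID}: AName → Title applies, adding Title; Title, ISBN → PName applies, adding PName. So (ISBN, AName, PubID)⁺ = {PName, Title, ISBN, AName, PubID}.
This closure contains every attribute of Book1, so Book1 ∩ Book2 → Book1. The join is lossless.

Yes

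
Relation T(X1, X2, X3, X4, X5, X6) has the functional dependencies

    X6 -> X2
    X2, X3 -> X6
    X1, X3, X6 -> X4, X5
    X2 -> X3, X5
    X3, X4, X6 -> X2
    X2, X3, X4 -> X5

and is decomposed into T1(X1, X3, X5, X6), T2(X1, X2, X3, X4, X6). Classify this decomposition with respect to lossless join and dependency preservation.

Lossless test: (X1, X3, X6)⁺ = {X1, X2, X3, X4, X5, X6}, which contains all of one fragment — lossless.
Dependency preservation: X1, X3, X6 → X4, X5; X2 → X3, X5; X2, X3, X4 → X5 are not contained in any single fragment, but the restricted closure of each left-hand side across the fragments still reaches the right-hand side; the remaining FDs each lie inside some fragment. All dependencies are preserved.

lossless and dependency-preserving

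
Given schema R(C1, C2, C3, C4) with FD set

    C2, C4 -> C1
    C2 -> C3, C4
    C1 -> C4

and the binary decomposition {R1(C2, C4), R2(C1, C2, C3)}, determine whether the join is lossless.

Yes

Common attributes: R1 ∩ R2 = {C2}.
Closure of {C2}: C2 → C3, C4 applies, adding C3, C4; C2, C4 → C1 applies, adding C1. So (C2)⁺ = {C1, C2, C3, C4}.
This closure contains every attribute of R1, so R1 ∩ R2 → R1. The join is lossless.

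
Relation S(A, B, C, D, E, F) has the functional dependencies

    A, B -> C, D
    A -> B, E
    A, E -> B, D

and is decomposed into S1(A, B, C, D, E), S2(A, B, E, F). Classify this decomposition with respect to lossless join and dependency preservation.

lossless and dependency-preserving

Lossless test: (A, B, E)⁺ = {A, B, C, D, E}, which contains all of one fragment — lossless.
Dependency preservation: every FD's attributes lie within a single fragment, so each can be enforced locally — preserved.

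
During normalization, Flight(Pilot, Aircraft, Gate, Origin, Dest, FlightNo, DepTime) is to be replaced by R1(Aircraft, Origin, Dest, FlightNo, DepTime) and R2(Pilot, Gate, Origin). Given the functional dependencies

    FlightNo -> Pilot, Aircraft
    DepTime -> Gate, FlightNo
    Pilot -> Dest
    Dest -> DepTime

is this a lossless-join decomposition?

Common attributes: R1 ∩ R2 = {Origin}.
No dependency enlarges {Origin}, so (Origin)⁺ = {Origin}.
The closure contains neither all of R1 = {Aircraft, Origin, Dest, FlightNo, DepTime} nor all of R2 = {Pilot, Gate, Origin}, so the common attributes are not a superkey of either fragment. The join is lossy.

No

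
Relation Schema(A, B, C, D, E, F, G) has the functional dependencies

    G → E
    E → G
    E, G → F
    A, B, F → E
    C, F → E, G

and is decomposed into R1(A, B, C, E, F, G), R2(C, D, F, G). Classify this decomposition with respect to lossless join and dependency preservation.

Lossless test: (C, F, G)⁺ = {C, E, F, G}, which is a superkey of neither fragment — lossy.
Dependency preservation: every FD's attributes lie within a single fragment, so each can be enforced locally — preserved.

lossy but dependency-preserving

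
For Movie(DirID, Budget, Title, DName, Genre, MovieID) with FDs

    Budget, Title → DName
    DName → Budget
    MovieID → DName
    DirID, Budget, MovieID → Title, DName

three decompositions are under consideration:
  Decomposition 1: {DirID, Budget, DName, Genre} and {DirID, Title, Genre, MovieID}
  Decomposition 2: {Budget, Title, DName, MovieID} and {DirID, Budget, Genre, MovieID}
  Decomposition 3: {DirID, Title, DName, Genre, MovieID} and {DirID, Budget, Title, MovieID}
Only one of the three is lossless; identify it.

Decomposition 1: common = {DirID, Genre}, closure = {DirID, Genre} → lossy.
Decomposition 2: common = {Budget, MovieID}, closure = {Budget, DName, MovieID} → lossy.
Decomposition 3: common = {DirID, Title, MovieID}, closure = {DirID, Budget, Title, DName, MovieID} → lossless.

Decomposition 3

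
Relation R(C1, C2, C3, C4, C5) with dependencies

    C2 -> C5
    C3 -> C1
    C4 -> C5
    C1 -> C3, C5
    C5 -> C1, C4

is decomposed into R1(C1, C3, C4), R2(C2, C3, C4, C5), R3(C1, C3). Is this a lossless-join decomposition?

Chase test. Columns are C1, C2, C3, C4, C5; row i has aⱼ where attribute j ∈ Ri, else bᵢⱼ.
Initial tableau (one row per fragment):
  row 1: a1 b12 a3 a4 b15
  row 2: b21 a2 a3 a4 a5
  row 3: a1 b32 a3 b34 b35
Rows 1 and 2 agree on C3; apply C3→C1 and equate their C1 entries.
Rows 1 and 2 agree on C4; apply C4→C5 and equate their C5 entries.
Rows 1 and 3 agree on C1; apply C1→C3, C5 and equate their C3, C5 entries.
Rows 1 and 3 agree on C5; apply C5→C1, C4 and equate their C1, C4 entries.
Row 2 is now all distinguished symbols — the join is lossless.

Yes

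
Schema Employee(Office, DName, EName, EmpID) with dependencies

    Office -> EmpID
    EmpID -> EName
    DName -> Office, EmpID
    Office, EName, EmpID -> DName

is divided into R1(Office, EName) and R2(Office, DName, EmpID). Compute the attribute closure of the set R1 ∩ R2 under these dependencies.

R1 ∩ R2 = {Office}.
Office → EmpID applies, adding EmpID
EmpID → EName applies, adding EName
Office, EName, EmpID → DName applies, adding DName
Closure: {Office, DName, EName, EmpID}.

Office, DName, EName, EmpID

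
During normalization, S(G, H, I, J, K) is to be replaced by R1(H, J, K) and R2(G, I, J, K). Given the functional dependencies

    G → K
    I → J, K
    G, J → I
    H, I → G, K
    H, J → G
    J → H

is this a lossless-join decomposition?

Common attributes: R1 ∩ R2 = {J, K}.
Closure of {J, K}: J → H applies, adding H; H, J → G applies, adding G; G, J → I applies, adding I. So (J, K)⁺ = {G, H, I, J, K}.
This closure contains every attribute of R1, so R1 ∩ R2 → R1. The join is lossless.

Yes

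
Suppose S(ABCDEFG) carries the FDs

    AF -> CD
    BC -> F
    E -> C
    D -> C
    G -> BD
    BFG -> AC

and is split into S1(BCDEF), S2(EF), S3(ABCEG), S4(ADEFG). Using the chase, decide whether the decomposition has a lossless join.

Chase test. Columns are ABCDEFG; row i has aⱼ where attribute j ∈ Si, else bᵢⱼ.
Initial tableau (one row per fragment):
  row 1: b11 a2 a3 a4 a5 a6 b17
  row 2: b21 b22 b23 b24 a5 a6 b27
  row 3: a1 a2 a3 b34 a5 b36 a7
  row 4: a1 b42 b43 a4 a5 a6 a7
Rows 1 and 3 agree on BC; apply BC→F and equate their F entries.
Rows 1 and 2 agree on E; apply E→C and equate their C entries.
Rows 1 and 4 agree on E; apply E→C and equate their C entries.
Rows 3 and 4 agree on G; apply G→BD and equate their BD entries.
Row 3 is now all distinguished symbols — the join is lossless.

Yes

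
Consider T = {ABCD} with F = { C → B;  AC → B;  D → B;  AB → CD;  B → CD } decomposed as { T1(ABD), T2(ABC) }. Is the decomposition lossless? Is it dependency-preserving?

lossless and dependency-preserving

Lossless test: (AB)⁺ = {ABCD}, which contains all of one fragment — lossless.
Dependency preservation: AB → CD; B → CD are not contained in any single fragment, but the restricted closure of each left-hand side across the fragments still reaches the right-hand side; the remaining FDs each lie inside some fragment. All dependencies are preserved.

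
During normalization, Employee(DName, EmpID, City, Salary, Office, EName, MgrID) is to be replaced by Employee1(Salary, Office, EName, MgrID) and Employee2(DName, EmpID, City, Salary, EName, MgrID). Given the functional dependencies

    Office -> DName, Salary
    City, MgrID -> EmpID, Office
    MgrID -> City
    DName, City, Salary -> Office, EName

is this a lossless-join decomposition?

Yes

Common attributes: Employee1 ∩ Employee2 = {Salary, EName, MgrID}.
Closure of {Salary, EName, MgrID}: MgrID → City applies, adding City; City, MgrID → EmpID, Office applies, adding EmpID, Office; Office → DName, Salary applies, adding DName. So (Salary, EName, MgrID)⁺ = {DName, EmpID, City, Salary, Office, EName, MgrID}.
This closure contains every attribute of Employee1, so Employee1 ∩ Employee2 → Employee1. The join is lossless.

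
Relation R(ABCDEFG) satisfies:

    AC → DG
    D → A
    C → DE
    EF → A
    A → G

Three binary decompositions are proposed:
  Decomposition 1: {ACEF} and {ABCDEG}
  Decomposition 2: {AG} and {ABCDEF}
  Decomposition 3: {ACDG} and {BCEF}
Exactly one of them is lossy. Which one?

Decomposition 1

Decomposition 1: common = {ACE}, closure = {ACDEG} → lossy.
Decomposition 2: common = {A}, closure = {AG} → lossless.
Decomposition 3: common = {C}, closure = {ACDEG} → lossless.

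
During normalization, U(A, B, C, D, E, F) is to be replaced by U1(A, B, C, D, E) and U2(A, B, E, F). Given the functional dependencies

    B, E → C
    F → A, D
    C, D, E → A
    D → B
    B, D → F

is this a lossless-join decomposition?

Common attributes: U1 ∩ U2 = {A, B, E}.
Closure of {A, B, E}: B, E → C applies, adding C. So (A, B, E)⁺ = {A, B, C, E}.
The closure contains neither all of U1 = {A, B, C, D, E} nor all of U2 = {A, B, E, F}, so the common attributes are not a superkey of either fragment. The join is lossy.

No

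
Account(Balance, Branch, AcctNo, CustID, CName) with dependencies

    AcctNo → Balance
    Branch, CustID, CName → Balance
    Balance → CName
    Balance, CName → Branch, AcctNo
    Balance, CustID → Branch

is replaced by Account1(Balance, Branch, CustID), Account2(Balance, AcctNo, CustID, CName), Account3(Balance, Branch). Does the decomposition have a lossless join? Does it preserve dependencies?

lossless but not dependency-preserving

Lossless test (chase): Rows 1 and 2 agree on Balance; apply Balance→CName and equate their CName entries. Rows 1 and 3 agree on Balance; apply Balance→CName and equate their CName entries. Rows 1 and 2 agree on Balance, CName; apply Balance, CName→Branch, AcctNo and equate their Branch, AcctNo entries. Rows 1 and 3 agree on Balance, CName; apply Balance, CName→Branch, AcctNo and equate their Branch, AcctNo entries. Row 1 is now all distinguished symbols — the join is lossless.
Dependency preservation: the restricted closure of {Branch, CustID, CName} across the fragments never reaches {Balance}, so Branch, CustID, CName → Balance cannot be enforced without a join — not preserved.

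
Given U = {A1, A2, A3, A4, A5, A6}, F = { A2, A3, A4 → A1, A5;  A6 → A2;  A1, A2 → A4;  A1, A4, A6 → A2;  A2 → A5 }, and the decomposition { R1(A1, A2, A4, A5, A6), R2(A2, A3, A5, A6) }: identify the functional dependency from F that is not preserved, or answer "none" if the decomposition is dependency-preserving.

A2, A3, A4 → A1, A5

Check A2, A3, A4 → A1, A5: no single fragment contains all of {A1, A2, A3, A4, A5}, and the restricted closure of {A2, A3, A4} across the fragments never reaches {A1, A5}.
A6 → A2 is preserved.
A1, A2 → A4 is preserved.
A1, A4, A6 → A2 is preserved.
A2 → A5 is preserved.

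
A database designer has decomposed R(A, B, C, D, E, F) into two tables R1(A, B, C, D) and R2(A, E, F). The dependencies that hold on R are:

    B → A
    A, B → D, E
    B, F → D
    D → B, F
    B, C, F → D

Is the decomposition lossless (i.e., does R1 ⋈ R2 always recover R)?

No

Common attributes: R1 ∩ R2 = {A}.
No dependency enlarges {A}, so (A)⁺ = {A}.
The closure contains neither all of R1 = {A, B, C, D} nor all of R2 = {A, E, F}, so the common attributes are not a superkey of either fragment. The join is lossy.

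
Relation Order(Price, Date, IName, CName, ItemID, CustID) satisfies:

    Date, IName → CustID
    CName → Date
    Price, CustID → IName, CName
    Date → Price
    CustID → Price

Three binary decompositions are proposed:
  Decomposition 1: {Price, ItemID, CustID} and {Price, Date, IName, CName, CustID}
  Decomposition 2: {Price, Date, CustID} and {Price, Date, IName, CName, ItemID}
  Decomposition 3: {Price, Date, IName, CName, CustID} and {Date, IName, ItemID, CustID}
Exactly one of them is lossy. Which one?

Decomposition 2

Decomposition 1: common = {Price, CustID}, closure = {Price, Date, IName, CName, CustID} → lossless.
Decomposition 2: common = {Price, Date}, closure = {Price, Date} → lossy.
Decomposition 3: common = {Date, IName, CustID}, closure = {Price, Date, IName, CName, CustID} → lossless.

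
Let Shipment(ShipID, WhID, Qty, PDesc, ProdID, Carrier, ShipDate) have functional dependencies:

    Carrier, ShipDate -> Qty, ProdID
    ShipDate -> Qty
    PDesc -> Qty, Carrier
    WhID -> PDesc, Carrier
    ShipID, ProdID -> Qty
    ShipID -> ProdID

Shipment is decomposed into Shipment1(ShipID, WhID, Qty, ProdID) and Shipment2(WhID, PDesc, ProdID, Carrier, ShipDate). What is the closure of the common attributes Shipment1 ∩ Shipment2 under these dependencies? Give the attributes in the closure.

Shipment1 ∩ Shipment2 = {WhID, ProdID}.
WhID → PDesc, Carrier applies, adding PDesc, Carrier
PDesc → Qty, Carrier applies, adding Qty
Closure: {WhID, Qty, PDesc, ProdID, Carrier}.

WhID, Qty, PDesc, ProdID, Carrier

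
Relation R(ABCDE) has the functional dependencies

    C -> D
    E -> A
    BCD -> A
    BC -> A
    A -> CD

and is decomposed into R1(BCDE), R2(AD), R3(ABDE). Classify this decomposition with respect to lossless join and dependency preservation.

Lossless test (chase): Rows 1 and 3 agree on E; apply E→A and equate their A entries. Rows 1 and 2 agree on A; apply A→CD and equate their CD entries. Rows 1 and 3 agree on A; apply A→CD and equate their CD entries. Row 1 is now all distinguished symbols — the join is lossless.
Dependency preservation: the restricted closure of {BCD} across the fragments never reaches {A}, so BCD → A cannot be enforced without a join — not preserved.

lossless but not dependency-preserving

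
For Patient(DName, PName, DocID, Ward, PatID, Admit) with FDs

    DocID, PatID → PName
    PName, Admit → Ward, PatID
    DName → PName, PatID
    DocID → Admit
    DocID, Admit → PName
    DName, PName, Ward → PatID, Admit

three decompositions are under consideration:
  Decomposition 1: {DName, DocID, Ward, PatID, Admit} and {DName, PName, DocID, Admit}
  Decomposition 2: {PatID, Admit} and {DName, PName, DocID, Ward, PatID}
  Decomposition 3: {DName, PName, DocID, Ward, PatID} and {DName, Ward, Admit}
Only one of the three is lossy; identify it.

Decomposition 1: common = {DName, DocID, Admit}, closure = {DName, PName, DocID, Ward, PatID, Admit} → lossless.
Decomposition 2: common = {PatID}, closure = {PatID} → lossy.
Decomposition 3: common = {DName, Ward}, closure = {DName, PName, Ward, PatID, Admit} → lossless.

Decomposition 2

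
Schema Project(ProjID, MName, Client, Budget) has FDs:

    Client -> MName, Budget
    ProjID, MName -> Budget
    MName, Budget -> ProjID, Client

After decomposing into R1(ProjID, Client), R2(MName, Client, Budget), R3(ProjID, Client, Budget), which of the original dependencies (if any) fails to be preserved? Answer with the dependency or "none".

Check ProjID, MName → Budget: no single fragment contains all of {ProjID, MName, Budget}, and the restricted closure of {ProjID, MName} across the fragments never reaches {Budget}.
Client → MName, Budget is preserved.
MName, Budget → ProjID, Client is preserved.

ProjID, MName -> Budget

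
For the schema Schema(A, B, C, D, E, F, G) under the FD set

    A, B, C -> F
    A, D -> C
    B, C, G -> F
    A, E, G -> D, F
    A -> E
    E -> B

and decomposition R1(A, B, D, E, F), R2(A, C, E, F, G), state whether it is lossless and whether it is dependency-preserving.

Lossless test: (A, E, F)⁺ = {A, B, E, F}, which is a superkey of neither fragment — lossy.
Dependency preservation: the restricted closure of {A, D} across the fragments never reaches {C}, so A, D → C cannot be enforced without a join — not preserved.

lossy and not dependency-preserving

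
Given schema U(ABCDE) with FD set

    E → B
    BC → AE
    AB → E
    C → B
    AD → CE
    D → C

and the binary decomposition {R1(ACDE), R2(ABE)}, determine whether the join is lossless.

Yes

Common attributes: R1 ∩ R2 = {AE}.
Closure of {AE}: E → B applies, adding B. So (AE)⁺ = {ABE}.
This closure contains every attribute of R2, so R1 ∩ R2 → R2. The join is lossless.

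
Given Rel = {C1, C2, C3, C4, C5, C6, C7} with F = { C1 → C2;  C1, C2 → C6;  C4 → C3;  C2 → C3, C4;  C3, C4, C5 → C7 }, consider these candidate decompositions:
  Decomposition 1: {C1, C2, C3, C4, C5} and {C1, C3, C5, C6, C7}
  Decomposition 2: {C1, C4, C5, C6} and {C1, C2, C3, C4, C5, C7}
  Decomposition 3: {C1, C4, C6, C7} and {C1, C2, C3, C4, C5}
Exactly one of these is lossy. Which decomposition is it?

Decomposition 3

Decomposition 1: common = {C1, C3, C5}, closure = {C1, C2, C3, C4, C5, C6, C7} → lossless.
Decomposition 2: common = {C1, C4, C5}, closure = {C1, C2, C3, C4, C5, C6, C7} → lossless.
Decomposition 3: common = {C1, C4}, closure = {C1, C2, C3, C4, C6} → lossy.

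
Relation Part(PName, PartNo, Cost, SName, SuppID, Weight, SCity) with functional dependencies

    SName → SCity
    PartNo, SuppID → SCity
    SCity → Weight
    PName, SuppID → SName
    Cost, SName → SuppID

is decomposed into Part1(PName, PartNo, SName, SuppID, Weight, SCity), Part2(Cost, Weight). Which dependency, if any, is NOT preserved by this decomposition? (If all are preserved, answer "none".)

Check Cost, SName → SuppID: no single fragment contains all of {Cost, SName, SuppID}, and the restricted closure of {Cost, SName} across the fragments never reaches {SuppID}.
SName → SCity is preserved.
PartNo, SuppID → SCity is preserved.
SCity → Weight is preserved.
PName, SuppID → SName is preserved.

Cost, SName → SuppID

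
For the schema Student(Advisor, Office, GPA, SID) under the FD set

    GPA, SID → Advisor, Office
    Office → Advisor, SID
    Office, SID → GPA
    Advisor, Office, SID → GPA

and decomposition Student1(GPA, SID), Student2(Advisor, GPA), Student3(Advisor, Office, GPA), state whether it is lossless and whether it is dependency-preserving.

Lossless test (chase): applying each FD to every pair of rows produces no changes in the tableau, so no row becomes fully distinguished — the join is lossy.
Dependency preservation: the restricted closure of {GPA, SID} across the fragments never reaches {Advisor, Office}, so GPA, SID → Advisor, Office cannot be enforced without a join — not preserved.

lossy and not dependency-preserving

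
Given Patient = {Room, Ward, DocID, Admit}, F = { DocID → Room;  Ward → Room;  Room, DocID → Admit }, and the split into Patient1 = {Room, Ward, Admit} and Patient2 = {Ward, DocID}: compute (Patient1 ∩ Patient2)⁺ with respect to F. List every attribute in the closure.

Patient1 ∩ Patient2 = {Ward}.
Ward → Room applies, adding Room
Closure: {Room, Ward}.

Room, Ward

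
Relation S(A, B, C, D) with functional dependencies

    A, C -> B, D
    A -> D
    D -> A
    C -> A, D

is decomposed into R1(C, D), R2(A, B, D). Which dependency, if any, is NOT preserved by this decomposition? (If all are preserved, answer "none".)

A, C -> B, D

Check A, C → B, D: no single fragment contains all of {A, B, C, D}, and the restricted closure of {A, C} across the fragments never reaches {B, D}.
A → D is preserved.
D → A is preserved.
C → A, D is preserved.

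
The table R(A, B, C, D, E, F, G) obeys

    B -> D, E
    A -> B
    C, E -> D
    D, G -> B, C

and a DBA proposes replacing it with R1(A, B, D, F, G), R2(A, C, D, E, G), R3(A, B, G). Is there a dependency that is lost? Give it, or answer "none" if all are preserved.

Check B → D, E: no single fragment contains all of {B, D, E}, and the restricted closure of {B} across the fragments never reaches {D, E}.
A → B is preserved.
C, E → D is preserved.
D, G → B, C is preserved.

B -> D, E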